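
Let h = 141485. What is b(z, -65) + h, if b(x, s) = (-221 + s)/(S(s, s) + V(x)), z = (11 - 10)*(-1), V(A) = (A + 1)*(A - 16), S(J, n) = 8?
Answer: 565797/4 ≈ 1.4145e+5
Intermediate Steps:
V(A) = (1 + A)*(-16 + A)
z = -1 (z = 1*(-1) = -1)
b(x, s) = (-221 + s)/(-8 + x² - 15*x) (b(x, s) = (-221 + s)/(8 + (-16 + x² - 15*x)) = (-221 + s)/(-8 + x² - 15*x))
b(z, -65) + h = (221 - 1*(-65))/(8 - 1*(-1)² + 15*(-1)) + 141485 = (221 + 65)/(8 - 1*1 - 15) + 141485 = 286/(8 - 1 - 15) + 141485 = 286/(-8) + 141485 = -⅛*286 + 141485 = -143/4 + 141485 = 565797/4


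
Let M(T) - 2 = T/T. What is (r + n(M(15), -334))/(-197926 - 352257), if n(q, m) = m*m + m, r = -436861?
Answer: 325639/550183 ≈ 0.59187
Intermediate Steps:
M(T) = 3 (M(T) = 2 + T/T = 2 + 1 = 3)
n(q, m) = m + m² (n(q, m) = m² + m = m + m²)
(r + n(M(15), -334))/(-197926 - 352257) = (-436861 - 334*(1 - 334))/(-197926 - 352257) = (-436861 - 334*(-333))/(-550183) = (-436861 + 111222)*(-1/550183) = -325639*(-1/550183) = 325639/550183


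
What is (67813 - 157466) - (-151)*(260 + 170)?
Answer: -24723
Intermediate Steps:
(67813 - 157466) - (-151)*(260 + 170) = -89653 - (-151)*430 = -89653 - 1*(-64930) = -89653 + 64930 = -24723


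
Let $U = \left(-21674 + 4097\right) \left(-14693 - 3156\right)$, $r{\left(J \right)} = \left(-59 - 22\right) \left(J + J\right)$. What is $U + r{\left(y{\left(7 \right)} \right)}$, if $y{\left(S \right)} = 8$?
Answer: $313730577$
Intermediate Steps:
$r{\left(J \right)} = - 162 J$ ($r{\left(J \right)} = - 81 \cdot 2 J = - 162 J$)
$U = 313731873$ ($U = \left(-17577\right) \left(-17849\right) = 313731873$)
$U + r{\left(y{\left(7 \right)} \right)} = 313731873 - 1296 = 313730577$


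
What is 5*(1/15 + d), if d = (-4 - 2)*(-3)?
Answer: 271/3 ≈ 90.333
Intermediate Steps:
d = 18 (d = -6*(-3) = 18)
5*(1/15 + d) = 5*(1/15 + 18) = 5*(271/15) = 271/3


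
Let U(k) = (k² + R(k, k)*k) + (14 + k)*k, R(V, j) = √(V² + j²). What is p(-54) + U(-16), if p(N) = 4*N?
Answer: 72 - 256*√2 ≈ -290.04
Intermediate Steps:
U(k) = k² + k*(14 + k) + k*√2*√(k²) (U(k) = (k² + √(k² + k²)*k) + (14 + k)*k = (k² + √(2*k²)*k) + k*(14 + k) = (k² + (√2*√(k²))*k) + k*(14 + k) = (k² + k*√2*√(k²)) + k*(14 + k) = k² + k*(14 + k) + k*√2*√(k²))
p(-54) + U(-16) = 4*(-54) - 16*(14 + 2*(-16) + √2*√((-16)²)) = -216 - 16*(14 - 32 + √2*√256) = -216 - 16*(14 - 32 + √2*16) = -216 - 16*(14 - 32 + 16*√2) = -216 - 16*(-18 + 16*√2) = -216 + (288 - 256*√2) = 72 - 256*√2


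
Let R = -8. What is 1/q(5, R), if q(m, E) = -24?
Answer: -1/24 ≈ -0.041667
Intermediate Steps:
1/q(5, R) = 1/(-24) = -1/24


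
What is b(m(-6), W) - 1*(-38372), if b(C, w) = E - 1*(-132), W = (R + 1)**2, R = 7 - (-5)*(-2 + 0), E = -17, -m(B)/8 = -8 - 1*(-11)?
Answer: 38487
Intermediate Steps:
m(B) = -24 (m(B) = -8*(-8 - 1*(-11)) = -8*(-8 + 11) = -8*3 = -24)
R = -3 (R = 7 - (-5)*(-2) = 7 - 1*10 = 7 - 10 = -3)
W = 4 (W = (-3 + 1)**2 = (-2)**2 = 4)
b(C, w) = 115 (b(C, w) = -17 - 1*(-132) = -17 + 132 = 115)
b(m(-6), W) - 1*(-38372) = 115 - 1*(-38372) = 115 + 38372 = 38487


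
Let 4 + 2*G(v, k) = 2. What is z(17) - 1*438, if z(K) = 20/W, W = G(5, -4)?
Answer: -458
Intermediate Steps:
G(v, k) = -1 (G(v, k) = -2 + (½)*2 = -2 + 1 = -1)
W = -1
z(K) = -20 (z(K) = 20/(-1) = 20*(-1) = -20)
z(17) - 1*438 = -20 - 1*438 = -20 - 438 = -458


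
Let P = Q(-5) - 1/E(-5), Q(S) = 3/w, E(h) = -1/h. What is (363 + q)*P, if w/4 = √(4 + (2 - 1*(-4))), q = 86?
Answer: -2245 + 1347*√10/40 ≈ -2138.5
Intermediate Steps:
w = 4*√10 (w = 4*√(4 + (2 - 1*(-4))) = 4*√(4 + (2 + 4)) = 4*√(4 + 6) = 4*√10 ≈ 12.649)
Q(S) = 3*√10/40 (Q(S) = 3/((4*√10)) = 3*(√10/40) = 3*√10/40)
P = -5 + 3*√10/40 (P = 3*√10/40 - 1/((-1/(-5))) = 3*√10/40 - 1/((-1*(-⅕))) = 3*√10/40 - 1/⅕ = 3*√10/40 - 1*5 = 3*√10/40 - 5 = -5 + 3*√10/40 ≈ -4.7628)
(363 + q)*P = (363 + 86)*(-5 + 3*√10/40) = 449*(-5 + 3*√10/40) = -2245 + 1347*√10/40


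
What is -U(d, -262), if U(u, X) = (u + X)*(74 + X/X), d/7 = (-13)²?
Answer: -69075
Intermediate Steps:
d = 1183 (d = 7*(-13)² = 7*169 = 1183)
U(u, X) = 75*X + 75*u (U(u, X) = (X + u)*(74 + 1) = (X + u)*75 = 75*X + 75*u)
-U(d, -262) = -(75*(-262) + 75*1183) = -(-19650 + 88725) = -1*69075 = -69075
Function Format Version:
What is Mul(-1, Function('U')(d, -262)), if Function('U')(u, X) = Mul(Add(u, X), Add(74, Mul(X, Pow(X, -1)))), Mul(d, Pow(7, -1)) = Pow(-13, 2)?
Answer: -69075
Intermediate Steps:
d = 1183 (d = Mul(7, Pow(-13, 2)) = Mul(7, 169) = 1183)
Function('U')(u, X) = Add(Mul(75, X), Mul(75, u)) (Function('U')(u, X) = Mul(Add(X, u), Add(74, 1)) = Mul(Add(X, u), 75) = Add(Mul(75, X), Mul(75, u)))
Mul(-1, Function('U')(d, -262)) = Mul(-1, Add(Mul(75, -262), Mul(75, 1183))) = Mul(-1, Add(-19650, 88725)) = Mul(-1, 69075) = -69075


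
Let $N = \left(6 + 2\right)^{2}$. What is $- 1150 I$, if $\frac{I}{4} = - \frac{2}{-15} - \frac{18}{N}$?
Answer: $\frac{8165}{12} \approx 680.42$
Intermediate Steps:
$N = 64$ ($N = 8^{2} = 64$)
$I = - \frac{71}{120}$ ($I = 4 \left(- \frac{2}{-15} - \frac{18}{64}\right) = 4 \left(\left(-2\right) \left(- \frac{1}{15}\right) - \frac{9}{32}\right) = 4 \left(\frac{2}{15} - \frac{9}{32}\right) = 4 \left(- \frac{71}{480}\right) = - \frac{71}{120} \approx -0.59167$)
$- 1150 I = \left(-1150\right) \left(- \frac{71}{120}\right) = \frac{8165}{12}$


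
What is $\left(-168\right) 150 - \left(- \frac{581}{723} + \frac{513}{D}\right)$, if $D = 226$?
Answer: $- \frac{4117869193}{163398} \approx -25201.0$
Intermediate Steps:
$\left(-168\right) 150 - \left(- \frac{581}{723} + \frac{513}{D}\right) = \left(-168\right) 150 - \left(- \frac{581}{723} + \frac{513}{226}\right) = -25200 - \frac{239593}{163398} = - \frac{4117869193}{163398}$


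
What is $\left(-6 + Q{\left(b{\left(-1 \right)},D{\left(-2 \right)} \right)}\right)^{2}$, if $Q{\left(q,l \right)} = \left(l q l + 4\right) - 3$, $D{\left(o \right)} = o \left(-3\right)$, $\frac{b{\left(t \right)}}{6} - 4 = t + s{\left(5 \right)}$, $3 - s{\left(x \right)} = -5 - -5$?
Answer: $1666681$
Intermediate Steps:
$s{\left(x \right)} = 3$ ($s{\left(x \right)} = 3 - \left(-5 - -5\right) = 3 - \left(-5 + 5\right) = 3 - 0 = 3 + 0 = 3$)
$b{\left(t \right)} = 42 + 6 t$ ($b{\left(t \right)} = 24 + 6 \left(t + 3\right) = 24 + 6 \left(3 + t\right) = 24 + \left(18 + 6 t\right) = 42 + 6 t$)
$D{\left(o \right)} = - 3 o$
$Q{\left(q,l \right)} = 1 + q l^{2}$ ($Q{\left(q,l \right)} = \left(q l^{2} + 4\right) - 3 = \left(4 + q l^{2}\right) - 3 = 1 + q l^{2}$)
$\left(-6 + Q{\left(b{\left(-1 \right)},D{\left(-2 \right)} \right)}\right)^{2} = \left(-6 + \left(1 + \left(42 + 6 \left(-1\right)\right) \left(\left(-3\right) \left(-2\right)\right)^{2}\right)\right)^{2} = \left(-6 + \left(1 + \left(42 - 6\right) 6^{2}\right)\right)^{2} = \left(-6 + \left(1 + 36 \cdot 36\right)\right)^{2} = \left(-6 + \left(1 + 1296\right)\right)^{2} = \left(-6 + 1297\right)^{2} = 1291^{2} = 1666681$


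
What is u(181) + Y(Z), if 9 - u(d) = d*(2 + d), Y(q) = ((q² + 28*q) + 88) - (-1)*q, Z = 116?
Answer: -16206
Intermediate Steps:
Y(q) = 88 + q² + 29*q (Y(q) = (88 + q² + 28*q) + q = 88 + q² + 29*q)
u(d) = 9 - d*(2 + d)
u(181) + Y(Z) = (9 - 1*181² - 2*181) + (88 + 116² + 29*116) = (9 - 1*32761 - 362) + (88 + 13456 + 3364) = (9 - 32761 - 362) + 16908 = -33114 + 16908 = -16206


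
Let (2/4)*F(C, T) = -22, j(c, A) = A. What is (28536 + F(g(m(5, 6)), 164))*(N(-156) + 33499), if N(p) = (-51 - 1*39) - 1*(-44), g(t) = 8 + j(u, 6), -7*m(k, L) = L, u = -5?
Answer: 953142876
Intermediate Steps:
m(k, L) = -L/7
g(t) = 14 (g(t) = 8 + 6 = 14)
F(C, T) = -44 (F(C, T) = 2*(-22) = -44)
N(p) = -46 (N(p) = (-51 - 39) + 44 = -90 + 44 = -46)
(28536 + F(g(m(5, 6)), 164))*(N(-156) + 33499) = (28536 - 44)*(-46 + 33499) = 28492*33453 = 953142876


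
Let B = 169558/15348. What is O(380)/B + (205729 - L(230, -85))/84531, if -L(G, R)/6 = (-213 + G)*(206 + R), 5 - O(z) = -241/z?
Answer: 221427023723/71664536490 ≈ 3.0898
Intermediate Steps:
B = 84779/7674 (B = 169558*(1/15348) = 84779/7674 ≈ 11.048)
O(z) = 5 + 241/z (O(z) = 5 - (-241)/z = 5 + 241/z)
L(G, R) = -6*(-213 + G)*(206 + R)
O(380)/B + (205729 - L(230, -85))/84531 = (5 + 241/380)/(84779/7674) + (205729 - (263268 - 1236*230 + 1278*(-85) - 6*230*(-85)))/84531 = (5 + 241*(1/380))*(7674/84779) + (205729 - (263268 - 284280 - 108630 + 117300))*(1/84531) = (5 + 241/380)*(7674/84779) + (205729 - 1*(-12342))*(1/84531) = (2141/380)*(7674/84779) + (205729 + 12342)*(1/84531) = 8215017/16108010 + 218071*(1/84531) = 8215017/16108010 + 218071/84531 = 221427023723/71664536490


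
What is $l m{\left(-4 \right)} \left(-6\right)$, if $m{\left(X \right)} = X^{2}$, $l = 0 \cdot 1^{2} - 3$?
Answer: $288$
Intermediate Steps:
$l = -3$ ($l = 0 \cdot 1 - 3 = 0 - 3 = -3$)
$l m{\left(-4 \right)} \left(-6\right) = - 3 \left(-4\right)^{2} \left(-6\right) = \left(-3\right) 16 \left(-6\right) = \left(-48\right) \left(-6\right) = 288$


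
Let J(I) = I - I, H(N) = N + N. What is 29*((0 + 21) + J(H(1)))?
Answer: 609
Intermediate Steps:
H(N) = 2*N
J(I) = 0
29*((0 + 21) + J(H(1))) = 29*((0 + 21) + 0) = 29*(21 + 0) = 29*21 = 609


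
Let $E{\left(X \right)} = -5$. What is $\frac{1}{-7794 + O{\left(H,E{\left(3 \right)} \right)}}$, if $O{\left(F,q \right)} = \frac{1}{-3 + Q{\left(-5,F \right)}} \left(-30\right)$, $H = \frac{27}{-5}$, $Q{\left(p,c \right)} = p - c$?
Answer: $- \frac{13}{101172} \approx -0.00012849$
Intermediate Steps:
$H = - \frac{27}{5}$ ($H = 27 \left(- \frac{1}{5}\right) = - \frac{27}{5} \approx -5.4$)
$O{\left(F,q \right)} = - \frac{30}{-8 - F}$ ($O{\left(F,q \right)} = \frac{1}{-3 - \left(5 + F\right)} \left(-30\right) = \frac{1}{-8 - F} \left(-30\right) = - \frac{30}{-8 - F}$)
$\frac{1}{-7794 + O{\left(H,E{\left(3 \right)} \right)}} = \frac{1}{-7794 + \frac{30}{8 - \frac{27}{5}}} = \frac{1}{-7794 + \frac{30}{\frac{13}{5}}} = \frac{1}{-7794 + 30 \cdot \frac{5}{13}} = \frac{1}{-7794 + \frac{150}{13}} = \frac{1}{- \frac{101172}{13}} = - \frac{13}{101172}$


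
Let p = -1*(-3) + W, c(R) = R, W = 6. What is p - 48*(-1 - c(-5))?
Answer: -183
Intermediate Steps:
p = 9 (p = -1*(-3) + 6 = 3 + 6 = 9)
p - 48*(-1 - c(-5)) = 9 - 48*(-1 - 1*(-5)) = 9 - 48*(-1 + 5) = 9 - 48*4 = 9 - 192 = -183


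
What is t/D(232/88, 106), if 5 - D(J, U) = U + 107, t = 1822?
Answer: -911/104 ≈ -8.7596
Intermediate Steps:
D(J, U) = -102 - U (D(J, U) = 5 - (U + 107) = 5 - (107 + U) = 5 + (-107 - U) = -102 - U)
t/D(232/88, 106) = 1822/(-102 - 1*106) = 1822/(-102 - 106) = 1822/(-208) = 1822*(-1/208) = -911/104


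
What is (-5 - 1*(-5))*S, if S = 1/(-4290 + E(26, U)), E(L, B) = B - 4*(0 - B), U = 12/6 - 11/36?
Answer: 0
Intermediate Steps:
U = 61/36 (U = 12*(⅙) - 11*1/36 = 2 - 11/36 = 61/36 ≈ 1.6944)
E(L, B) = 5*B (E(L, B) = B - (-4)*B = B + 4*B = 5*B)
S = -36/154135 (S = 1/(-4290 + 5*(61/36)) = 1/(-4290 + 305/36) = 1/(-154135/36) = -36/154135 ≈ -0.00023356)
(-5 - 1*(-5))*S = (-5 - 1*(-5))*(-36/154135) = (-5 + 5)*(-36/154135) = 0*(-36/154135) = 0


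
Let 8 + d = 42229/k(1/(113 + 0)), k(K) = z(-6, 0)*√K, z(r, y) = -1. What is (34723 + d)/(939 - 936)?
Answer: 34715/3 - 42229*√113/3 ≈ -1.3806e+5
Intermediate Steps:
k(K) = -√K
d = -8 - 42229*√113 (d = -8 + 42229/((-√(1/(113 + 0)))) = -8 + 42229/((-√(1/113))) = -8 + 42229/((-√113/113)) = -8 + 42229*(-√113) = -8 - 42229*√113 ≈ -4.4891e+5)
(34723 + d)/(939 - 936) = (34723 + (-8 - 42229*√113))/(939 - 936) = (34715 - 42229*√113)/3 = (34715 - 42229*√113)*(⅓) = 34715/3 - 42229*√113/3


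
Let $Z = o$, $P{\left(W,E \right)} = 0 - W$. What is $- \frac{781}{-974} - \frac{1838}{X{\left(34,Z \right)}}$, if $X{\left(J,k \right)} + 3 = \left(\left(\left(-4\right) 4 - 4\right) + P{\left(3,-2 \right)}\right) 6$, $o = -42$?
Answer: $\frac{1900333}{137334} \approx 13.837$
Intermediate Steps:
$P{\left(W,E \right)} = - W$
$Z = -42$
$X{\left(J,k \right)} = -141$ ($X{\left(J,k \right)} = -3 + \left(\left(\left(-4\right) 4 - 4\right) - 3\right) 6 = -3 + \left(\left(-16 - 4\right) - 3\right) 6 = -3 + \left(-20 - 3\right) 6 = -3 - 138 = -141$)
$- \frac{781}{-974} - \frac{1838}{X{\left(34,Z \right)}} = - \frac{781}{-974} - \frac{1838}{-141} = \left(-781\right) \left(- \frac{1}{974}\right) - - \frac{1838}{141} = \frac{781}{974} + \frac{1838}{141} = \frac{1900333}{137334}$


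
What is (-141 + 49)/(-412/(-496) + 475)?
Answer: -11408/59003 ≈ -0.19335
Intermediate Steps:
(-141 + 49)/(-412/(-496) + 475) = -92/(-412*(-1/496) + 475) = -92/(103/124 + 475) = -92/59003/124 = -92*124/59003 = -11408/59003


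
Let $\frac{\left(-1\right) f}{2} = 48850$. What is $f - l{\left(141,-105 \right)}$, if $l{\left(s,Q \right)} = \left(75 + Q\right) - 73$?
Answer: $-97597$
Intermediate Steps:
$l{\left(s,Q \right)} = 2 + Q$
$f = -97700$ ($f = \left(-2\right) 48850 = -97700$)
$f - l{\left(141,-105 \right)} = -97700 - \left(2 - 105\right) = -97700 - -103 = -97700 + 103 = -97597$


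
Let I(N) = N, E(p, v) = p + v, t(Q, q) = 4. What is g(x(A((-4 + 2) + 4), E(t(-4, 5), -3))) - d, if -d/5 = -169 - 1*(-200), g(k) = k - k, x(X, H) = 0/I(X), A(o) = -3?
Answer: 155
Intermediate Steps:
x(X, H) = 0 (x(X, H) = 0/X = 0)
g(k) = 0
d = -155 (d = -5*(-169 - 1*(-200)) = -5*(-169 + 200) = -5*31 = -155)
g(x(A((-4 + 2) + 4), E(t(-4, 5), -3))) - d = 0 - 1*(-155) = 0 + 155 = 155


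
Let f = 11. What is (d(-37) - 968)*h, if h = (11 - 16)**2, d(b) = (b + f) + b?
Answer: -25775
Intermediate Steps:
d(b) = 11 + 2*b (d(b) = (b + 11) + b = (11 + b) + b = 11 + 2*b)
h = 25 (h = (-5)**2 = 25)
(d(-37) - 968)*h = ((11 + 2*(-37)) - 968)*25 = ((11 - 74) - 968)*25 = (-63 - 968)*25 = -1031*25 = -25775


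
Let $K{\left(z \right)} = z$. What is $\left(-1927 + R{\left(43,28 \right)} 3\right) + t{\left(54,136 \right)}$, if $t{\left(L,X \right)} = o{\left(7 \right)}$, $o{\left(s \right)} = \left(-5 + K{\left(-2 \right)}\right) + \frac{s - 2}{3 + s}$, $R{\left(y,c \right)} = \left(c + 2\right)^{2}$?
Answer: $\frac{1533}{2} \approx 766.5$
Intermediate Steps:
$R{\left(y,c \right)} = \left(2 + c\right)^{2}$
$o{\left(s \right)} = -7 + \frac{-2 + s}{3 + s}$ ($o{\left(s \right)} = \left(-5 - 2\right) + \frac{s - 2}{3 + s} = -7 + \frac{-2 + s}{3 + s}$)
$t{\left(L,X \right)} = - \frac{13}{2}$ ($t{\left(L,X \right)} = \frac{-23 - 42}{3 + 7} = \frac{-23 - 42}{10} = \frac{1}{10} \left(-65\right) = - \frac{13}{2}$)
$\left(-1927 + R{\left(43,28 \right)} 3\right) + t{\left(54,136 \right)} = \left(-1927 + \left(2 + 28\right)^{2} \cdot 3\right) - \frac{13}{2} = \left(-1927 + 30^{2} \cdot 3\right) - \frac{13}{2} = \left(-1927 + 900 \cdot 3\right) - \frac{13}{2} = \left(-1927 + 2700\right) - \frac{13}{2} = 773 - \frac{13}{2} = \frac{1533}{2}$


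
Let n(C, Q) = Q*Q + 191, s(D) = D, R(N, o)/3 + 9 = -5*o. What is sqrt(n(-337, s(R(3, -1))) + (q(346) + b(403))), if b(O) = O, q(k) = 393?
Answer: sqrt(1131) ≈ 33.630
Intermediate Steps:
R(N, o) = -27 - 15*o (R(N, o) = -27 + 3*(-5*o) = -27 - 15*o)
n(C, Q) = 191 + Q**2 (n(C, Q) = Q**2 + 191 = 191 + Q**2)
sqrt(n(-337, s(R(3, -1))) + (q(346) + b(403))) = sqrt((191 + (-27 - 15*(-1))**2) + (393 + 403)) = sqrt((191 + (-27 + 15)**2) + 796) = sqrt((191 + (-12)**2) + 796) = sqrt((191 + 144) + 796) = sqrt(335 + 796) = sqrt(1131)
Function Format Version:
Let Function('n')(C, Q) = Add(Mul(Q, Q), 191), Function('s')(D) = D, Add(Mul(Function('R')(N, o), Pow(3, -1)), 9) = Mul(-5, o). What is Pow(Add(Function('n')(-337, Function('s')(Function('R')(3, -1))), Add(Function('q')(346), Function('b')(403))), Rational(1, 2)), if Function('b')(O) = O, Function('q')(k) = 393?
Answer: Pow(1131, Rational(1, 2)) ≈ 33.630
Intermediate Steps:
Function('R')(N, o) = Add(-27, Mul(-15, o)) (Function('R')(N, o) = Add(-27, Mul(3, Mul(-5, o))) = Add(-27, Mul(-15, o)))
Function('n')(C, Q) = Add(191, Pow(Q, 2)) (Function('n')(C, Q) = Add(Pow(Q, 2), 191) = Add(191, Pow(Q, 2)))
Pow(Add(Function('n')(-337, Function('s')(Function('R')(3, -1))), Add(Function('q')(346), Function('b')(403))), Rational(1, 2)) = Pow(Add(Add(191, Pow(Add(-27, Mul(-15, -1)), 2)), Add(393, 403)), Rational(1, 2)) = Pow(Add(Add(191, Pow(Add(-27, 15), 2)), 796), Rational(1, 2)) = Pow(Add(Add(191, Pow(-12, 2)), 796), Rational(1, 2)) = Pow(Add(Add(191, 144), 796), Rational(1, 2)) = Pow(Add(335, 796), Rational(1, 2)) = Pow(1131, Rational(1, 2))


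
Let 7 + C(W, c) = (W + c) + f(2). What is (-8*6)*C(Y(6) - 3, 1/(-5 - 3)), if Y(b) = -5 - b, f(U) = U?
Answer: 918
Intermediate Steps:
C(W, c) = -5 + W + c (C(W, c) = -7 + ((W + c) + 2) = -7 + (2 + W + c) = -5 + W + c)
(-8*6)*C(Y(6) - 3, 1/(-5 - 3)) = (-8*6)*(-5 + ((-5 - 1*6) - 3) + 1/(-5 - 3)) = -48*(-5 + ((-5 - 6) - 3) + 1/(-8)) = -48*(-5 + (-11 - 3) - ⅛) = -48*(-5 - 14 - ⅛) = -48*(-153/8) = 918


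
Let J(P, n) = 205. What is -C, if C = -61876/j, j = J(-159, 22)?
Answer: 61876/205 ≈ 301.83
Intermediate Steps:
j = 205
C = -61876/205 ≈ -301.83
-C = -1*(-61876/205) = 61876/205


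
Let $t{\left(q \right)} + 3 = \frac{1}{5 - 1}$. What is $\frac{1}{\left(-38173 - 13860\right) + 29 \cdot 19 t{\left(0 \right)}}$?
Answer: $- \frac{4}{214193} \approx -1.8675 \cdot 10^{-5}$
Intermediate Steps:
$t{\left(q \right)} = - \frac{11}{4}$ ($t{\left(q \right)} = -3 + \frac{1}{5 - 1} = -3 + \frac{1}{4} = - \frac{11}{4}$)
$\frac{1}{\left(-38173 - 13860\right) + 29 \cdot 19 t{\left(0 \right)}} = \frac{1}{\left(-38173 - 13860\right) + 29 \cdot 19 \left(- \frac{11}{4}\right)} = \frac{1}{-52033 + 551 \left(- \frac{11}{4}\right)} = \frac{1}{-52033 - \frac{6061}{4}} = \frac{1}{- \frac{214193}{4}} = - \frac{4}{214193}$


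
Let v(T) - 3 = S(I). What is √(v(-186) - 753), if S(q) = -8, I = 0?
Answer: I*√758 ≈ 27.532*I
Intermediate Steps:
v(T) = -5 (v(T) = 3 - 8 = -5)
√(v(-186) - 753) = √(-5 - 753) = √(-758) = I*√758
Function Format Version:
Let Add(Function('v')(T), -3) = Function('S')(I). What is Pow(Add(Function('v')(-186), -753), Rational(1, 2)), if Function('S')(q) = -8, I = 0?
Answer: Mul(I, Pow(758, Rational(1, 2))) ≈ Mul(27.532, I)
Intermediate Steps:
Function('v')(T) = -5 (Function('v')(T) = Add(3, -8) = -5)
Pow(Add(Function('v')(-186), -753), Rational(1, 2)) = Pow(Add(-5, -753), Rational(1, 2)) = Pow(-758, Rational(1, 2)) = Mul(I, Pow(758, Rational(1, 2)))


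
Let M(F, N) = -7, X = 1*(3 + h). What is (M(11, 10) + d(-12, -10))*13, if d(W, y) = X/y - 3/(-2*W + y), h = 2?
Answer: -702/7 ≈ -100.29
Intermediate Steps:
X = 5 (X = 1*(3 + 2) = 1*5 = 5)
d(W, y) = -3/(y - 2*W) + 5/y (d(W, y) = 5/y - 3/(-2*W + y) = 5/y - 3/(y - 2*W) = -3/(y - 2*W) + 5/y)
(M(11, 10) + d(-12, -10))*13 = (-7 + 2*(-1*(-10) + 5*(-12))/(-10*(-1*(-10) + 2*(-12))))*13 = (-7 + 2*(-1/10)*(10 - 60)/(10 - 24))*13 = (-7 + 2*(-1/10)*(-50)/(-14))*13 = (-7 + 2*(-1/10)*(-1/14)*(-50))*13 = (-7 - 5/7)*13 = -54/7*13 = -702/7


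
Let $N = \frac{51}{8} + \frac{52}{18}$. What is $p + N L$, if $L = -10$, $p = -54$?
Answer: $- \frac{5279}{36} \approx -146.64$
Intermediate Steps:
$N = \frac{667}{72}$ ($N = 51 \cdot \frac{1}{8} + 52 \cdot \frac{1}{18} = \frac{51}{8} + \frac{26}{9} = \frac{667}{72} \approx 9.2639$)
$p + N L = -54 + \frac{667}{72} \left(-10\right) = -54 - \frac{3335}{36} = - \frac{5279}{36}$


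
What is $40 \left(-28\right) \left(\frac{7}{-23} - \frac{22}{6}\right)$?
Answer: $\frac{306880}{69} \approx 4447.5$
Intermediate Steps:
$40 \left(-28\right) \left(\frac{7}{-23} - \frac{22}{6}\right) = - 1120 \left(7 \left(- \frac{1}{23}\right) - \frac{11}{3}\right) = - 1120 \left(- \frac{7}{23} - \frac{11}{3}\right) = \left(-1120\right) \left(- \frac{274}{69}\right) = \frac{306880}{69}$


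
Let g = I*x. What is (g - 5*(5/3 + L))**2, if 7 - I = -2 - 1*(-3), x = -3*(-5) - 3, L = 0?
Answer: 36481/9 ≈ 4053.4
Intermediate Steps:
x = 12 (x = 15 - 3 = 12)
I = 6 (I = 7 - (-2 - 1*(-3)) = 7 - (-2 + 3) = 7 - 1*1 = 7 - 1 = 6)
g = 72 (g = 6*12 = 72)
(g - 5*(5/3 + L))**2 = (72 - 5*(5/3 + 0))**2 = (72 - 5*5/3)**2 = (72 - 25/3)**2 = (191/3)**2 = 36481/9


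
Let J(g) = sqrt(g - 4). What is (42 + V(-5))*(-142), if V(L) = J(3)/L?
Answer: -5964 + 142*I/5 ≈ -5964.0 + 28.4*I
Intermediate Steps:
J(g) = sqrt(-4 + g)
V(L) = I/L (V(L) = sqrt(-4 + 3)/L = sqrt(-1)/L = I/L)
(42 + V(-5))*(-142) = (42 + I/(-5))*(-142) = (42 + I*(-1/5))*(-142) = (42 - I/5)*(-142) = -5964 + 142*I/5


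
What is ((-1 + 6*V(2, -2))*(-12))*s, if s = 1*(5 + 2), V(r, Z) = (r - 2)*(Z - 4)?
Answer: 84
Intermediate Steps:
V(r, Z) = (-4 + Z)*(-2 + r) (V(r, Z) = (-2 + r)*(-4 + Z) = (-4 + Z)*(-2 + r))
s = 7 (s = 1*7 = 7)
((-1 + 6*V(2, -2))*(-12))*s = ((-1 + 6*(8 - 4*2 - 2*(-2) - 2*2))*(-12))*7 = ((-1 + 6*(8 - 8 + 4 - 4))*(-12))*7 = ((-1 + 6*0)*(-12))*7 = ((-1 + 0)*(-12))*7 = -1*(-12)*7 = 12*7 = 84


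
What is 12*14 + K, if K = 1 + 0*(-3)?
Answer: 169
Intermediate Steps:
K = 1 (K = 1 + 0 = 1)
12*14 + K = 12*14 + 1 = 168 + 1 = 169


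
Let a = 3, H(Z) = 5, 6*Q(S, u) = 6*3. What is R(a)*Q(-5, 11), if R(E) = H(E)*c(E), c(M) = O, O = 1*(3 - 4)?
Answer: -15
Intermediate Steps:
Q(S, u) = 3 (Q(S, u) = (6*3)/6 = (⅙)*18 = 3)
O = -1 (O = 1*(-1) = -1)
c(M) = -1
R(E) = -5 (R(E) = 5*(-1) = -5)
R(a)*Q(-5, 11) = -5*3 = -15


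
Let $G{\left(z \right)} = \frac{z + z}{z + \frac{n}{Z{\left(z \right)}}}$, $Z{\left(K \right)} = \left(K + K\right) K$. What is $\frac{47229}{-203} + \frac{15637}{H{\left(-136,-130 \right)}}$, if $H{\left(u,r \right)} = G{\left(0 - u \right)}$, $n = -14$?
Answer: $\frac{1106744641113}{145896448} \approx 7585.8$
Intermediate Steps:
$Z{\left(K \right)} = 2 K^{2}$ ($Z{\left(K \right)} = 2 K K = 2 K^{2}$)
$G{\left(z \right)} = \frac{2 z}{z - \frac{7}{z^{2}}}$ ($G{\left(z \right)} = \frac{z + z}{z - \frac{14}{2 z^{2}}} = \frac{2 z}{z - 14 \frac{1}{2 z^{2}}} = \frac{2 z}{z - \frac{7}{z^{2}}}$)
$H{\left(u,r \right)} = - \frac{2 u^{3}}{-7 - u^{3}}$ ($H{\left(u,r \right)} = \frac{2 \left(0 - u\right)^{3}}{-7 + \left(0 - u\right)^{3}} = \frac{2 \left(- u\right)^{3}}{-7 + \left(- u\right)^{3}} = \frac{2 \left(- u^{3}\right)}{-7 - u^{3}} = - \frac{2 u^{3}}{-7 - u^{3}}$)
$\frac{47229}{-203} + \frac{15637}{H{\left(-136,-130 \right)}} = \frac{47229}{-203} + \frac{15637}{2 \left(-136\right)^{3} \frac{1}{7 + \left(-136\right)^{3}}} = 47229 \left(- \frac{1}{203}\right) + \frac{15637}{2 \left(-2515456\right) \frac{1}{7 - 2515456}} = - \frac{6747}{29} + \frac{15637}{2 \left(-2515456\right) \frac{1}{-2515449}} = - \frac{6747}{29} + \frac{15637}{2 \left(-2515456\right) \left(- \frac{1}{2515449}\right)} = - \frac{6747}{29} + \frac{15637}{\frac{5030912}{2515449}} = - \frac{6747}{29} + 15637 \cdot \frac{2515449}{5030912} = - \frac{6747}{29} + \frac{39334076013}{5030912} = \frac{1106744641113}{145896448}$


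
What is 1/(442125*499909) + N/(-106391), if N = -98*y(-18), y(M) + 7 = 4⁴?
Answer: 5393385350289641/23514779968500375 ≈ 0.22936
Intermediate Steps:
y(M) = 249 (y(M) = -7 + 4⁴ = -7 + 256 = 249)
N = -24402 (N = -98*249 = -24402)
1/(442125*499909) + N/(-106391) = 1/(442125*499909) - 24402/(-106391) = (1/442125)*(1/499909) - 24402*(-1/106391) = 1/221022266625 + 24402/106391 = 5393385350289641/23514779968500375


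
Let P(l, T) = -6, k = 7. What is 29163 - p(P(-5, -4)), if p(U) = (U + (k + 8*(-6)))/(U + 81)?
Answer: 2187272/75 ≈ 29164.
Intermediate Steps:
p(U) = (-41 + U)/(81 + U) (p(U) = (U + (7 + 8*(-6)))/(U + 81) = (U + (7 - 48))/(81 + U) = (U - 41)/(81 + U) = (-41 + U)/(81 + U))
29163 - p(P(-5, -4)) = 29163 - (-41 - 6)/(81 - 6) = 29163 - (-47)/75 = 29163 - 1*(-47/75) = 29163 + 47/75 = 2187272/75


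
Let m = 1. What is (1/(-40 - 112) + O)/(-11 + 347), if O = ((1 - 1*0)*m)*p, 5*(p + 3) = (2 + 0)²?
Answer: -559/85120 ≈ -0.0065672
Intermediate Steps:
p = -11/5 (p = -3 + (2 + 0)²/5 = -3 + (⅕)*2² = -3 + (⅕)*4 = -3 + ⅘ = -11/5 ≈ -2.2000)
O = -11/5 (O = ((1 - 1*0)*1)*(-11/5) = ((1 + 0)*1)*(-11/5) = (1*1)*(-11/5) = 1*(-11/5) = -11/5 ≈ -2.2000)
(1/(-40 - 112) + O)/(-11 + 347) = (1/(-40 - 112) - 11/5)/(-11 + 347) = (1/(-152) - 11/5)/336 = (-1/152 - 11/5)*(1/336) = -1677/760*1/336 = -559/85120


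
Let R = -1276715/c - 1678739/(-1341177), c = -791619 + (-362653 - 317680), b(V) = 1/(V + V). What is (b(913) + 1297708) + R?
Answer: 2338989185813677645147/1802397276931152 ≈ 1.2977e+6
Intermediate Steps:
b(V) = 1/(2*V)
c = -1471952 (c = -791619 - 680333 = -1471952)
R = 4183324022083/1974148167504 (R = -1276715/(-1471952) - 1678739/(-1341177) = -1276715*(-1/1471952) - 1678739*(-1/1341177) = 1276715/1471952 + 1678739/1341177 = 4183324022083/1974148167504 ≈ 2.1191)
(b(913) + 1297708) + R = ((½)/913 + 1297708) + 4183324022083/1974148167504 = ((½)*(1/913) + 1297708) + 4183324022083/1974148167504 = (1/1826 + 1297708) + 4183324022083/1974148167504 = 2369614809/1826 + 4183324022083/1974148167504 = 2338989185813677645147/1802397276931152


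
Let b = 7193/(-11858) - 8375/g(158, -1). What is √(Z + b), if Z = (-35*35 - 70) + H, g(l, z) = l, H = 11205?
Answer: √364714796921/6083 ≈ 99.279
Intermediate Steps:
b = -25111811/468391 (b = 7193/(-11858) - 8375/158 = 7193*(-1/11858) - 8375*1/158 = -7193/11858 - 8375/158 = -25111811/468391 ≈ -53.613)
Z = 9910 (Z = (-35*35 - 70) + 11205 = (-1225 - 70) + 11205 = -1295 + 11205 = 9910)
√(Z + b) = √(9910 - 25111811/468391) = √(4616642999/468391) = √364714796921/6083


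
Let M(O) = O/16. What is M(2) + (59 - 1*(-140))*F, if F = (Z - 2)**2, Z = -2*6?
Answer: 312033/8 ≈ 39004.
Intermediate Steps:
M(O) = O/16 (M(O) = O*(1/16) = O/16)
Z = -12
F = 196 (F = (-12 - 2)**2 = (-14)**2 = 196)
M(2) + (59 - 1*(-140))*F = (1/16)*2 + (59 - 1*(-140))*196 = 1/8 + (59 + 140)*196 = 1/8 + 199*196 = 1/8 + 39004 = 312033/8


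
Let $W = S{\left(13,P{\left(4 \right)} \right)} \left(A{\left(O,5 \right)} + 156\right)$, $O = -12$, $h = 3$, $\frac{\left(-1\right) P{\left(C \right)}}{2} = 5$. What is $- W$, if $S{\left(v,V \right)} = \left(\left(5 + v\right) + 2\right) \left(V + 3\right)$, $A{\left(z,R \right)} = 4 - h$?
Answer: $21980$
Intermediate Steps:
$P{\left(C \right)} = -10$ ($P{\left(C \right)} = \left(-2\right) 5 = -10$)
$A{\left(z,R \right)} = 1$ ($A{\left(z,R \right)} = 4 - 3 = 1$)
$S{\left(v,V \right)} = \left(3 + V\right) \left(7 + v\right)$ ($S{\left(v,V \right)} = \left(7 + v\right) \left(3 + V\right) = \left(3 + V\right) \left(7 + v\right)$)
$W = -21980$ ($W = \left(21 + 3 \cdot 13 + 7 \left(-10\right) - 130\right) \left(1 + 156\right) = \left(21 + 39 - 70 - 130\right) 157 = \left(-140\right) 157 = -21980$)
$- W = \left(-1\right) \left(-21980\right) = 21980$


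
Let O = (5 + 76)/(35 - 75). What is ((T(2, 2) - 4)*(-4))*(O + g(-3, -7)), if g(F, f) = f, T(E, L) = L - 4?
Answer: -1083/5 ≈ -216.60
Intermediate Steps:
T(E, L) = -4 + L
O = -81/40 (O = 81/(-40) = 81*(-1/40) = -81/40 ≈ -2.0250)
((T(2, 2) - 4)*(-4))*(O + g(-3, -7)) = (((-4 + 2) - 4)*(-4))*(-81/40 - 7) = ((-2 - 4)*(-4))*(-361/40) = -6*(-4)*(-361/40) = 24*(-361/40) = -1083/5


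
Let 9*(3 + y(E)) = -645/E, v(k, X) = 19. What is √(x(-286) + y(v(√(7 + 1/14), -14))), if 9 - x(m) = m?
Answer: √936453/57 ≈ 16.977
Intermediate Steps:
x(m) = 9 - m
y(E) = -3 - 215/(3*E) (y(E) = -3 + (-645/E)/9 = -3 - 215/(3*E))
√(x(-286) + y(v(√(7 + 1/14), -14))) = √((9 - 1*(-286)) + (-3 - 215/3/19)) = √((9 + 286) + (-3 - 215/3*1/19)) = √(295 + (-3 - 215/57)) = √(295 - 386/57) = √(16429/57) = √936453/57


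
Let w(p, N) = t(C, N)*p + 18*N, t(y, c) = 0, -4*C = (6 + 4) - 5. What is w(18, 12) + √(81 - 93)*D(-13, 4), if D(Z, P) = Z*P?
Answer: 216 - 104*I*√3 ≈ 216.0 - 180.13*I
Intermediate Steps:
C = -5/4 (C = -((6 + 4) - 5)/4 = -(10 - 5)/4 = -¼*5 = -5/4 ≈ -1.2500)
D(Z, P) = P*Z
w(p, N) = 18*N (w(p, N) = 0*p + 18*N = 0 + 18*N = 18*N)
w(18, 12) + √(81 - 93)*D(-13, 4) = 18*12 + √(81 - 93)*(4*(-13)) = 216 + √(-12)*(-52) = 216 + (2*I*√3)*(-52) = 216 - 104*I*√3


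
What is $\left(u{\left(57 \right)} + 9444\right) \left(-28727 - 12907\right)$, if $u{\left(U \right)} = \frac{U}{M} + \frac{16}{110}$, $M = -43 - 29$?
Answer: $- \frac{86496210153}{220} \approx -3.9316 \cdot 10^{8}$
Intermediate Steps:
$M = -72$ ($M = -43 - 29 = -72$)
$u{\left(U \right)} = \frac{8}{55} - \frac{U}{72}$ ($u{\left(U \right)} = \frac{U}{-72} + \frac{16}{110} = U \left(- \frac{1}{72}\right) + 16 \cdot \frac{1}{110} = - \frac{U}{72} + \frac{8}{55} = \frac{8}{55} - \frac{U}{72}$)
$\left(u{\left(57 \right)} + 9444\right) \left(-28727 - 12907\right) = \left(\left(\frac{8}{55} - \frac{19}{24}\right) + 9444\right) \left(-28727 - 12907\right) = \left(\left(\frac{8}{55} - \frac{19}{24}\right) + 9444\right) \left(-41634\right) = \left(- \frac{853}{1320} + 9444\right) \left(-41634\right) = \frac{12465227}{1320} \left(-41634\right) = - \frac{86496210153}{220}$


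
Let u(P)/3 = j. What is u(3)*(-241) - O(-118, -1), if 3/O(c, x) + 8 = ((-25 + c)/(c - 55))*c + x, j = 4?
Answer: -53301933/18431 ≈ -2892.0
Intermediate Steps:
u(P) = 12 (u(P) = 3*4 = 12)
O(c, x) = 3/(-8 + x + c*(-25 + c)/(-55 + c)) (O(c, x) = 3/(-8 + (((-25 + c)/(c - 55))*c + x)) = 3/(-8 + (((-25 + c)/(-55 + c))*c + x)) = 3/(-8 + (c*(-25 + c)/(-55 + c) + x)) = 3/(-8 + (x + c*(-25 + c)/(-55 + c))) = 3/(-8 + x + c*(-25 + c)/(-55 + c)))
u(3)*(-241) - O(-118, -1) = 12*(-241) - 3*(-55 - 118)/(440 + (-118)**2 - 55*(-1) - 33*(-118) - 118*(-1)) = -2892 - 3*(-173)/(440 + 13924 + 55 + 3894 + 118) = -2892 - 3*(-173)/18431 = -2892 - 1*(-519/18431) = -2892 + 519/18431 = -53301933/18431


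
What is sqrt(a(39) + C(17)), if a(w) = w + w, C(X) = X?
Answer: sqrt(95) ≈ 9.7468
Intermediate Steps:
a(w) = 2*w
sqrt(a(39) + C(17)) = sqrt(2*39 + 17) = sqrt(78 + 17) = sqrt(95)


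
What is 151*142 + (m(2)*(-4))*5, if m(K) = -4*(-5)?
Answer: 21042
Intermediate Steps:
m(K) = 20
151*142 + (m(2)*(-4))*5 = 151*142 + (20*(-4))*5 = 21442 - 80*5 = 21442 - 400 = 21042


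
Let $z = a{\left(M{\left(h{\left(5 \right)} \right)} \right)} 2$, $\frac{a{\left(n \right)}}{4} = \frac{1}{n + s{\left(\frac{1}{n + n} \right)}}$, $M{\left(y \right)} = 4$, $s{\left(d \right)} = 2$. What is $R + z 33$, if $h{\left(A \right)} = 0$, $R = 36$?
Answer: $80$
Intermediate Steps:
$a{\left(n \right)} = \frac{4}{2 + n}$ ($a{\left(n \right)} = \frac{4}{n + 2} = \frac{4}{2 + n}$)
$z = \frac{4}{3}$ ($z = \frac{4}{2 + 4} \cdot 2 = \frac{4}{6} \cdot 2 = 4 \cdot \frac{1}{6} \cdot 2 = \frac{2}{3} \cdot 2 = \frac{4}{3} \approx 1.3333$)
$R + z 33 = 36 + \frac{4}{3} \cdot 33 = 36 + 44 = 80$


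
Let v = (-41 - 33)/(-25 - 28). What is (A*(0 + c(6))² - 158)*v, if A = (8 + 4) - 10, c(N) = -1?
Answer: -11544/53 ≈ -217.81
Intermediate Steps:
v = 74/53 (v = -74/(-53) = -74*(-1/53) = 74/53 ≈ 1.3962)
A = 2 (A = 12 - 10 = 2)
(A*(0 + c(6))² - 158)*v = (2*(0 - 1)² - 158)*(74/53) = (2*(-1)² - 158)*(74/53) = (2*1 - 158)*(74/53) = (2 - 158)*(74/53) = -156*74/53 = -11544/53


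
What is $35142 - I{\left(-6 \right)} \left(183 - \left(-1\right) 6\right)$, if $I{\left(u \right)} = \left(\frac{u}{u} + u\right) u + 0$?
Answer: $29472$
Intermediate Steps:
$I{\left(u \right)} = u \left(1 + u\right)$ ($I{\left(u \right)} = \left(1 + u\right) u + 0 = u \left(1 + u\right) + 0 = u \left(1 + u\right)$)
$35142 - I{\left(-6 \right)} \left(183 - \left(-1\right) 6\right) = 35142 - - 6 \left(1 - 6\right) \left(183 - \left(-1\right) 6\right) = 35142 - \left(-6\right) \left(-5\right) \left(183 - -6\right) = 35142 - 30 \left(183 + 6\right) = 35142 - 30 \cdot 189 = 35142 - 5670 = 29472$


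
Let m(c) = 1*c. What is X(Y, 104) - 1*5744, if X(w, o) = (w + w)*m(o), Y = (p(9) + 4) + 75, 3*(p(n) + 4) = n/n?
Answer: 29776/3 ≈ 9925.3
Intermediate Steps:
p(n) = -11/3 (p(n) = -4 + (n/n)/3 = -4 + (1/3)*1 = -4 + 1/3 = -11/3)
m(c) = c
Y = 226/3 (Y = (-11/3 + 4) + 75 = 1/3 + 75 = 226/3 ≈ 75.333)
X(w, o) = 2*o*w (X(w, o) = (w + w)*o = (2*w)*o = 2*o*w)
X(Y, 104) - 1*5744 = 2*104*(226/3) - 1*5744 = 47008/3 - 5744 = 29776/3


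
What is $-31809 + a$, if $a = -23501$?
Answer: $-55310$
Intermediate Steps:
$-31809 + a = -31809 - 23501 = -55310$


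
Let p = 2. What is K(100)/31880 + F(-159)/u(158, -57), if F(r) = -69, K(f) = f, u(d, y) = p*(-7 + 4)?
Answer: 9168/797 ≈ 11.503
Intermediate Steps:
u(d, y) = -6 (u(d, y) = 2*(-7 + 4) = 2*(-3) = -6)
K(100)/31880 + F(-159)/u(158, -57) = 100/31880 - 69/(-6) = 100*(1/31880) - 69*(-⅙) = 5/1594 + 23/2 = 9168/797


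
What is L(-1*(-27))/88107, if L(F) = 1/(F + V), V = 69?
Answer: 1/8458272 ≈ 1.1823e-7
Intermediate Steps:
L(F) = 1/(69 + F) (L(F) = 1/(F + 69) = 1/(69 + F))
L(-1*(-27))/88107 = 1/((69 - 1*(-27))*88107) = (1/88107)/(69 + 27) = (1/88107)/96 = (1/96)*(1/88107) = 1/8458272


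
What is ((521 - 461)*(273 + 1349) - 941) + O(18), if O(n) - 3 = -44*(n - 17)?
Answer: 96338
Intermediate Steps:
O(n) = 751 - 44*n (O(n) = 3 - 44*(n - 17) = 3 - 44*(-17 + n) = 3 + (748 - 44*n) = 751 - 44*n)
((521 - 461)*(273 + 1349) - 941) + O(18) = ((521 - 461)*(273 + 1349) - 941) + (751 - 44*18) = (60*1622 - 941) + (751 - 792) = (97320 - 941) - 41 = 96379 - 41 = 96338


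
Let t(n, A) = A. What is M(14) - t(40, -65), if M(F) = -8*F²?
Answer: -1503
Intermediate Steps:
M(14) - t(40, -65) = -8*14² - 1*(-65) = -8*196 + 65 = -1568 + 65 = -1503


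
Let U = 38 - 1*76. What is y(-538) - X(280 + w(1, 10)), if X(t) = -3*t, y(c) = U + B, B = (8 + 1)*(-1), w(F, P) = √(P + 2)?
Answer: 793 + 6*√3 ≈ 803.39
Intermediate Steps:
U = -38 (U = 38 - 76 = -38)
w(F, P) = √(2 + P)
B = -9 (B = 9*(-1) = -9)
y(c) = -47 (y(c) = -38 - 9 = -47)
y(-538) - X(280 + w(1, 10)) = -47 - (-3)*(280 + √(2 + 10)) = -47 - (-3)*(280 + √12) = -47 - (-3)*(280 + 2*√3) = -47 - (-840 - 6*√3) = -47 + (840 + 6*√3) = 793 + 6*√3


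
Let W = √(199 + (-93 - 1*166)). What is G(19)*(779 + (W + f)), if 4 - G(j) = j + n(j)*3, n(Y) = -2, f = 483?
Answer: -11358 - 18*I*√15 ≈ -11358.0 - 69.714*I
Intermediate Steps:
W = 2*I*√15 (W = √(199 + (-93 - 166)) = √(199 - 259) = √(-60) = 2*I*√15 ≈ 7.746*I)
G(j) = 10 - j (G(j) = 4 - (j - 2*3) = 4 - (j - 6) = 4 - (-6 + j) = 4 + (6 - j) = 10 - j)
G(19)*(779 + (W + f)) = (10 - 1*19)*(779 + (2*I*√15 + 483)) = (10 - 19)*(779 + (483 + 2*I*√15)) = -9*(1262 + 2*I*√15) = -11358 - 18*I*√15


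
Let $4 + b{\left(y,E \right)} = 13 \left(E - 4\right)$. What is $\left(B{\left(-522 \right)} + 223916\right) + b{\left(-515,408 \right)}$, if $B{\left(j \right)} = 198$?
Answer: $229362$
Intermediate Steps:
$b{\left(y,E \right)} = -56 + 13 E$ ($b{\left(y,E \right)} = -4 + 13 \left(E - 4\right) = -4 + 13 \left(-4 + E\right) = -4 + \left(-52 + 13 E\right) = -56 + 13 E$)
$\left(B{\left(-522 \right)} + 223916\right) + b{\left(-515,408 \right)} = \left(198 + 223916\right) + \left(-56 + 13 \cdot 408\right) = 224114 + \left(-56 + 5304\right) = 224114 + 5248 = 229362$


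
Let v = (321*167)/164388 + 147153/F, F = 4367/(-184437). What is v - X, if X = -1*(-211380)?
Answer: -139797313139963/21754012 ≈ -6.4263e+6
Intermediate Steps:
F = -397/16767 (F = 4367*(-1/184437) = -397/16767 ≈ -0.023677)
v = -135198950083403/21754012 (v = (321*167)/164388 + 147153/(-397/16767) = 53607*(1/164388) + 147153*(-16767/397) = 17869/54796 - 2467314351/397 = -135198950083403/21754012 ≈ -6.2149e+6)
X = 211380
v - X = -135198950083403/21754012 - 1*211380 = -135198950083403/21754012 - 211380 = -139797313139963/21754012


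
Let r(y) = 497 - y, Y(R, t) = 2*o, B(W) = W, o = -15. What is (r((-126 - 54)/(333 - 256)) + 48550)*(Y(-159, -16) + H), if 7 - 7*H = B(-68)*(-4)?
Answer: -1793979525/539 ≈ -3.3283e+6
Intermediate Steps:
Y(R, t) = -30 (Y(R, t) = 2*(-15) = -30)
H = -265/7 (H = 1 - (-68)*(-4)/7 = 1 - ⅐*272 = 1 - 272/7 = -265/7 ≈ -37.857)
(r((-126 - 54)/(333 - 256)) + 48550)*(Y(-159, -16) + H) = ((497 - (-126 - 54)/(333 - 256)) + 48550)*(-30 - 265/7) = ((497 - (-180)/77) + 48550)*(-475/7) = ((497 - 1*(-180/77)) + 48550)*(-475/7) = ((497 + 180/77) + 48550)*(-475/7) = (38449/77 + 48550)*(-475/7) = (3776799/77)*(-475/7) = -1793979525/539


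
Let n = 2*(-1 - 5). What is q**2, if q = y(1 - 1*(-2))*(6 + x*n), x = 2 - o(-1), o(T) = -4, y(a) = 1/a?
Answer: 484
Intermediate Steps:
x = 6 (x = 2 - 1*(-4) = 2 + 4 = 6)
n = -12 (n = 2*(-6) = -12)
q = -22 (q = (6 + 6*(-12))/(1 - 1*(-2)) = (6 - 72)/(1 + 2) = -66/3 = (1/3)*(-66) = -22)
q**2 = (-22)**2 = 484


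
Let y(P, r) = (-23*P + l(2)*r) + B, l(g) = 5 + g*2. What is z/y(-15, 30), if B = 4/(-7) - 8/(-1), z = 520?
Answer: 3640/4357 ≈ 0.83544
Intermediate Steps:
l(g) = 5 + 2*g
B = 52/7 (B = 4*(-⅐) - 8*(-1) = -4/7 + 8 = 52/7 ≈ 7.4286)
y(P, r) = 52/7 - 23*P + 9*r (y(P, r) = (-23*P + (5 + 2*2)*r) + 52/7 = (-23*P + (5 + 4)*r) + 52/7 = (-23*P + 9*r) + 52/7 = 52/7 - 23*P + 9*r)
z/y(-15, 30) = 520/(52/7 - 23*(-15) + 9*30) = 520/(52/7 + 345 + 270) = 520/(4357/7) = 520*(7/4357) = 3640/4357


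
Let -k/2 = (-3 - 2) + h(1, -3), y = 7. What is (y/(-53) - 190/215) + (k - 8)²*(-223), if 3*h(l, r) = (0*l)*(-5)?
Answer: -2035183/2279 ≈ -893.02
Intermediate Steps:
h(l, r) = 0 (h(l, r) = ((0*l)*(-5))/3 = (0*(-5))/3 = (⅓)*0 = 0)
k = 10 (k = -2*((-3 - 2) + 0) = -2*(-5 + 0) = -2*(-5) = 10)
(y/(-53) - 190/215) + (k - 8)²*(-223) = (7/(-53) - 190/215) + (10 - 8)²*(-223) = (7*(-1/53) - 190*1/215) + 2²*(-223) = (-7/53 - 38/43) + 4*(-223) = -2315/2279 - 892 = -2035183/2279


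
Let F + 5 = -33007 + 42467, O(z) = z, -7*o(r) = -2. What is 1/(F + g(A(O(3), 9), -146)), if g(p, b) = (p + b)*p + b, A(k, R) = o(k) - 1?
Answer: 49/461276 ≈ 0.00010623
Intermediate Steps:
o(r) = 2/7 (o(r) = -1/7*(-2) = 2/7)
A(k, R) = -5/7 (A(k, R) = 2/7 - 1 = -5/7)
g(p, b) = b + p*(b + p) (g(p, b) = (b + p)*p + b = p*(b + p) + b = b + p*(b + p))
F = 9455 (F = -5 + (-33007 + 42467) = -5 + 9460 = 9455)
1/(F + g(A(O(3), 9), -146)) = 1/(9455 + (-146 + (-5/7)**2 - 146*(-5/7))) = 1/(9455 + (-146 + 25/49 + 730/7)) = 1/(9455 - 2019/49) = 1/(461276/49) = 49/461276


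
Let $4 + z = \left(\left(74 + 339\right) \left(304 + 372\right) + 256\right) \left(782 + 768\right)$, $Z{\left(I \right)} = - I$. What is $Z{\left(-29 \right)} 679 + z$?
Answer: $433157887$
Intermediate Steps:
$z = 433138196$ ($z = -4 + \left(\left(74 + 339\right) \left(304 + 372\right) + 256\right) \left(782 + 768\right) = -4 + \left(413 \cdot 676 + 256\right) 1550 = -4 + \left(279188 + 256\right) 1550 = -4 + 279444 \cdot 1550 = -4 + 433138200 = 433138196$)
$Z{\left(-29 \right)} 679 + z = \left(-1\right) \left(-29\right) 679 + 433138196 = 29 \cdot 679 + 433138196 = 19691 + 433138196 = 433157887$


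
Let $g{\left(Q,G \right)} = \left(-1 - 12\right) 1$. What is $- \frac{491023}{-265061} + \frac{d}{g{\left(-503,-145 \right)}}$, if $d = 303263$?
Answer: $- \frac{80376810744}{3445793} \approx -23326.0$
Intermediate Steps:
$g{\left(Q,G \right)} = -13$ ($g{\left(Q,G \right)} = \left(-13\right) 1 = -13$)
$- \frac{491023}{-265061} + \frac{d}{g{\left(-503,-145 \right)}} = - \frac{491023}{-265061} + \frac{303263}{-13} = \left(-491023\right) \left(- \frac{1}{265061}\right) + 303263 \left(- \frac{1}{13}\right) = \frac{491023}{265061} - \frac{303263}{13} = - \frac{80376810744}{3445793}$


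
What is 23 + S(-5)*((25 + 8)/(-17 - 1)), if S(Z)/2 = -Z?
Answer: 14/3 ≈ 4.6667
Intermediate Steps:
S(Z) = -2*Z (S(Z) = 2*(-Z) = -2*Z)
23 + S(-5)*((25 + 8)/(-17 - 1)) = 23 + (-2*(-5))*((25 + 8)/(-17 - 1)) = 23 + 10*(33/(-18)) = 23 + 10*(33*(-1/18)) = 23 + 10*(-11/6) = 23 - 55/3 = 14/3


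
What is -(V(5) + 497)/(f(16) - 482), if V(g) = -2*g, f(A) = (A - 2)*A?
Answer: 487/258 ≈ 1.8876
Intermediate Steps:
f(A) = A*(-2 + A) (f(A) = (-2 + A)*A = A*(-2 + A))
-(V(5) + 497)/(f(16) - 482) = -(-2*5 + 497)/(16*(-2 + 16) - 482) = -(-10 + 497)/(16*14 - 482) = -487/(224 - 482) = -487/(-258) = -487*(-1)/258 = -1*(-487/258) = 487/258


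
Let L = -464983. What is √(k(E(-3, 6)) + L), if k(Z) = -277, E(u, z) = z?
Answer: 2*I*√116315 ≈ 682.1*I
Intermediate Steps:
√(k(E(-3, 6)) + L) = √(-277 - 464983) = √(-465260) = 2*I*√116315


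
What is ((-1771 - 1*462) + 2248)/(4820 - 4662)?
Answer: 15/158 ≈ 0.094937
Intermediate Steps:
((-1771 - 1*462) + 2248)/(4820 - 4662) = ((-1771 - 462) + 2248)/158 = (-2233 + 2248)*(1/158) = 15*(1/158) = 15/158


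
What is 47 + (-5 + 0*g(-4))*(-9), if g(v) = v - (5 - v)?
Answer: 92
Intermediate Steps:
g(v) = -5 + 2*v (g(v) = v + (-5 + v) = -5 + 2*v)
47 + (-5 + 0*g(-4))*(-9) = 47 + (-5 + 0*(-5 + 2*(-4)))*(-9) = 47 + (-5 + 0*(-5 - 8))*(-9) = 47 + (-5 + 0*(-13))*(-9) = 47 + (-5 + 0)*(-9) = 47 - 5*(-9) = 47 + 45 = 92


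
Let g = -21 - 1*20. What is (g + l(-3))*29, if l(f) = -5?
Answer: -1334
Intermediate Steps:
g = -41 (g = -21 - 20 = -41)
(g + l(-3))*29 = (-41 - 5)*29 = -46*29 = -1334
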